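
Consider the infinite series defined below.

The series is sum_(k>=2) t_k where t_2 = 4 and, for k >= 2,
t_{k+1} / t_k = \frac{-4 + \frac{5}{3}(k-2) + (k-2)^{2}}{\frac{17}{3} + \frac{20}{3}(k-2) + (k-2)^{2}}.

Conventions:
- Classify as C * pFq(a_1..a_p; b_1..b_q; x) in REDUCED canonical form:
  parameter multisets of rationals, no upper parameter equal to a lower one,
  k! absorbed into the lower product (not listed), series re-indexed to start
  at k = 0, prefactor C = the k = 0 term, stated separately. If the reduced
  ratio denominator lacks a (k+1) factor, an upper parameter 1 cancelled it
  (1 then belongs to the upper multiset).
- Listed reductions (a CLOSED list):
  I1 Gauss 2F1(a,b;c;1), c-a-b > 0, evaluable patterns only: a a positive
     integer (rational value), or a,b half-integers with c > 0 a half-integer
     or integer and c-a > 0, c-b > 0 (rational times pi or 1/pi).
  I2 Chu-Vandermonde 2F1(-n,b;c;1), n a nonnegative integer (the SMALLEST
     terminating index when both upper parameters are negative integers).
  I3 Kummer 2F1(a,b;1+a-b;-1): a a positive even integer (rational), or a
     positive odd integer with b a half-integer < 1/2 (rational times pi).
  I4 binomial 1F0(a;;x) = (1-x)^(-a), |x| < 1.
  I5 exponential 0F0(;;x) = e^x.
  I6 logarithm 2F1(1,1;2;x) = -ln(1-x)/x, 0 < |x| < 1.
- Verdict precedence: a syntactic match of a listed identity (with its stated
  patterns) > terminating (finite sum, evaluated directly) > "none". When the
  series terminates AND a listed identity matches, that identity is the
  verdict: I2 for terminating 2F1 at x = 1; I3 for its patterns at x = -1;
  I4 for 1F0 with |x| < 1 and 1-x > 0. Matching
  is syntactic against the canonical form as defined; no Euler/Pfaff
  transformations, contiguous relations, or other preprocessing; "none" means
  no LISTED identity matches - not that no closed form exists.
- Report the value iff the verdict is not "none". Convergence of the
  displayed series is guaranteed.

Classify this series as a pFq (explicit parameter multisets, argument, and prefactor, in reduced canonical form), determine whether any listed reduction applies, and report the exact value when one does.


Canonical form: C = 4 times 2F1 with upper {-\frac{4}{3}, 3}, lower {\frac{17}{3}}, x = 1. Verdict: Gauss (I1, integer-parameter pattern) applies (x = 1: the Gamma ratio telescopes since c-a-b = 4 > 0 and a = 3 in Z>0). Its exact value is \frac{616}{405}.

First insight: t_0 = 4 here, and the expanded ratio factors over Q; prefactor 4, roots give parameters.
Adjacent-term ratio: r(k) = 1 * (k-\frac{4}{3}) (k+3) / [(k+\frac{17}{3}) (k+1)] ; factor over Q: parameters, x = 1, and C = 4.


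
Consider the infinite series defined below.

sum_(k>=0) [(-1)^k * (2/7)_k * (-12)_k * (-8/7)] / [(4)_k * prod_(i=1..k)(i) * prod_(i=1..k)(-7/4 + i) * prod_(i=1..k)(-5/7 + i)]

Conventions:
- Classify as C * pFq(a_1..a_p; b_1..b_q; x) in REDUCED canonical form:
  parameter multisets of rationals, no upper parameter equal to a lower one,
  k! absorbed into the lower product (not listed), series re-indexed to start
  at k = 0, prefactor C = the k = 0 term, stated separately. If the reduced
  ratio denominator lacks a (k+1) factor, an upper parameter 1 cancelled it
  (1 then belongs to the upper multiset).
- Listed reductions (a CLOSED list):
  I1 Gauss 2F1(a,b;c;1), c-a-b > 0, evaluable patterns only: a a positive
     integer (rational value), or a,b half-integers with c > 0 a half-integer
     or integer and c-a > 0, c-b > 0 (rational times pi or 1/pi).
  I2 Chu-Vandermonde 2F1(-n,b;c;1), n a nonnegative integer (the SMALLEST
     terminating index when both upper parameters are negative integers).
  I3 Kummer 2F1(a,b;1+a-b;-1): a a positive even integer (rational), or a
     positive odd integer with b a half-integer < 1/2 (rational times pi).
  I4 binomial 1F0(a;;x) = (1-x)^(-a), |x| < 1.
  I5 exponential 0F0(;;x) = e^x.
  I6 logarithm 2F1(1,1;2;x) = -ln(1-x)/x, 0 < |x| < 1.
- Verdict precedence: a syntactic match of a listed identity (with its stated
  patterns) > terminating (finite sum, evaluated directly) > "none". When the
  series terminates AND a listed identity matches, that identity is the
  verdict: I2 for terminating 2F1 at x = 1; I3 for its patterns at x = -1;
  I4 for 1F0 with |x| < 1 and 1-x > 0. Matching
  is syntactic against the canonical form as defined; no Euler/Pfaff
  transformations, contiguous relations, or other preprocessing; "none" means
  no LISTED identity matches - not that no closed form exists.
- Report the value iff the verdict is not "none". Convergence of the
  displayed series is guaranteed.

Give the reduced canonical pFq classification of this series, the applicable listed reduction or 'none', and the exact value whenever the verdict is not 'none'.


Key step: with t_0 = -8/7, the product of the first k integers (C = -8/7) is k!.
Ratio: r(k) = (-1) * (k-12) / [(k-3/4) (k+4) (k+1)] - poly over poly, x = (-1) from leading terms; C = -8/7 at k = 0.

Classification (C = -8/7): 1F2 with upper {-12}, lower {-3/4, 4}, argument x = -1. Verdict: terminating - the sum ends at index 12 because -12 is a negative integer; exact evaluation follows. Value: 1146484504330623601069352/33878900569799926265625.


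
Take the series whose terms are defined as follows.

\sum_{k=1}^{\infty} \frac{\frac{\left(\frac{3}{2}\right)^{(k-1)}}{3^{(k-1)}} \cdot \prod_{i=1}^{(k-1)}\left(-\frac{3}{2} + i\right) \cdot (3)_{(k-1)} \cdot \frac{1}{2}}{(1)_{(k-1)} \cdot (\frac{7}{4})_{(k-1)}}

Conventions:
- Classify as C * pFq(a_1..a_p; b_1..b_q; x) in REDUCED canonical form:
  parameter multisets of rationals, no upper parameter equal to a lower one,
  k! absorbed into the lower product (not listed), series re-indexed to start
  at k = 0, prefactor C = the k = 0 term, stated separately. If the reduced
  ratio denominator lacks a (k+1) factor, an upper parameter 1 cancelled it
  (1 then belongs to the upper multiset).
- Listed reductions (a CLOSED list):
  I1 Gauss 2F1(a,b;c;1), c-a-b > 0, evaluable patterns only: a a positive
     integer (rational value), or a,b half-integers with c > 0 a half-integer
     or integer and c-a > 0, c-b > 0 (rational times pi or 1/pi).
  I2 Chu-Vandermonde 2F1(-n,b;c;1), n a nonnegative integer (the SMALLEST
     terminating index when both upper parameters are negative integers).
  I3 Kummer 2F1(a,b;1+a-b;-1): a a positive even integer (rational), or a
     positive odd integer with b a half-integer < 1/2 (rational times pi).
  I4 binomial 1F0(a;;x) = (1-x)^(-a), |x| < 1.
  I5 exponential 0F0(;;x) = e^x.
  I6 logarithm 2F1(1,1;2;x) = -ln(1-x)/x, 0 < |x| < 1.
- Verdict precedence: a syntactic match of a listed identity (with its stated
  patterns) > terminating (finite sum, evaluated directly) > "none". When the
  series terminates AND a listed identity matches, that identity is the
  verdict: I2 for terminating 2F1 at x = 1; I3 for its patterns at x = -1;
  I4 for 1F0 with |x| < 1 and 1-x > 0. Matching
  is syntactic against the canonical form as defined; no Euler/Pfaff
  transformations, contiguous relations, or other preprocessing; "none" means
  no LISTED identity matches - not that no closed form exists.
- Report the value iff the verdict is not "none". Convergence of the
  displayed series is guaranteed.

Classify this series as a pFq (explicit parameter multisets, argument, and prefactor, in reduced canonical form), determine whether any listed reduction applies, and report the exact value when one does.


Prefactor \frac{1}{2}, argument \frac{1}{2}: 2F1 with upper {-\frac{1}{2}, 3} over lower {\frac{7}{4}}. Verdict: none - this 2F1 at x = \frac{1}{2} matches no listed pattern, and upper {-\frac{1}{2}, 3} holds no stopper.

Key step: t_0 being \frac{1}{2}, the running product (C = 1/2) telescopes to a rising factorial.
Adjacent-term ratio: r(k) = \frac{1}{2} * (k-\frac{1}{2}) (k+3) / [(k+\frac{7}{4}) (k+1)] - rational; roots negated = parameters, x = \frac{1}{2}, C = \frac{1}{2}.


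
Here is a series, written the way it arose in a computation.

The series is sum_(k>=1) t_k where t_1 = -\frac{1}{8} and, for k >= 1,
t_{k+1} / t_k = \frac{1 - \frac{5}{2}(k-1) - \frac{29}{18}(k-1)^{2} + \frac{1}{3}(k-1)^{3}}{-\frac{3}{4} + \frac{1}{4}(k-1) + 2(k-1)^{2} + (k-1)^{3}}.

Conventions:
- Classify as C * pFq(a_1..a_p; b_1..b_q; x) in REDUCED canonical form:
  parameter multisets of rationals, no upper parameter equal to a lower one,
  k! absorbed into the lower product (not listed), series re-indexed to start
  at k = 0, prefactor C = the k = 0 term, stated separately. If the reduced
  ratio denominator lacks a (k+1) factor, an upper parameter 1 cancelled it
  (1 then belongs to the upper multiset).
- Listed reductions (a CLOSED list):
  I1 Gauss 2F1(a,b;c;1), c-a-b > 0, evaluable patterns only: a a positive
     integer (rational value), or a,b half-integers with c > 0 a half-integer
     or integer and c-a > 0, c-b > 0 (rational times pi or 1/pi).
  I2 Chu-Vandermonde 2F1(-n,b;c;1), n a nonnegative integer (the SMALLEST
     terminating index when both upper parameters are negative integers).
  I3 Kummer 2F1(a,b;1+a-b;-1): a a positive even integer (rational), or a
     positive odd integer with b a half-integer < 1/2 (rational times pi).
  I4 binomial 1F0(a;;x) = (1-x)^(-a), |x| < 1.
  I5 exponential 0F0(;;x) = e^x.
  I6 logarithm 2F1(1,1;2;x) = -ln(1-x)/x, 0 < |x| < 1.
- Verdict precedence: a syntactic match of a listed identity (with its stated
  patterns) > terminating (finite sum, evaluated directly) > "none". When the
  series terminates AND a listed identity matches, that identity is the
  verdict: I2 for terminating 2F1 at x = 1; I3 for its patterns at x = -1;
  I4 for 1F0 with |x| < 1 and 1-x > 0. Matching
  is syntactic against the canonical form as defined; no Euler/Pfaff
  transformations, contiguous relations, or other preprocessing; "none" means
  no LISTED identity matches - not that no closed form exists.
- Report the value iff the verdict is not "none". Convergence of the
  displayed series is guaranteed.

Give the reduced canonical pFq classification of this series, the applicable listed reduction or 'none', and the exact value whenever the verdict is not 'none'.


The tell: t_0 being -\frac{1}{8}, the ratio is unreduced: k + 3/2 divides both sides (C = -1/8, x = 1/3).
Ratio: r(k) = \frac{1}{3} * (k-6) (k-\frac{1}{3}) / [(k-\frac{1}{2}) (k+1)] - poly over poly, x = \frac{1}{3} from leading terms; C = -\frac{1}{8} at k = 0.

Canonical form: C = -\frac{1}{8} times 2F1 with upper {-6, -\frac{1}{3}}, lower {-\frac{1}{2}}, x = \frac{1}{3}. Verdict: terminating. (-6)_k vanishes past k = 6, leaving a 7-term sum, computed directly. Hence: -\frac{58855561}{803538792}.


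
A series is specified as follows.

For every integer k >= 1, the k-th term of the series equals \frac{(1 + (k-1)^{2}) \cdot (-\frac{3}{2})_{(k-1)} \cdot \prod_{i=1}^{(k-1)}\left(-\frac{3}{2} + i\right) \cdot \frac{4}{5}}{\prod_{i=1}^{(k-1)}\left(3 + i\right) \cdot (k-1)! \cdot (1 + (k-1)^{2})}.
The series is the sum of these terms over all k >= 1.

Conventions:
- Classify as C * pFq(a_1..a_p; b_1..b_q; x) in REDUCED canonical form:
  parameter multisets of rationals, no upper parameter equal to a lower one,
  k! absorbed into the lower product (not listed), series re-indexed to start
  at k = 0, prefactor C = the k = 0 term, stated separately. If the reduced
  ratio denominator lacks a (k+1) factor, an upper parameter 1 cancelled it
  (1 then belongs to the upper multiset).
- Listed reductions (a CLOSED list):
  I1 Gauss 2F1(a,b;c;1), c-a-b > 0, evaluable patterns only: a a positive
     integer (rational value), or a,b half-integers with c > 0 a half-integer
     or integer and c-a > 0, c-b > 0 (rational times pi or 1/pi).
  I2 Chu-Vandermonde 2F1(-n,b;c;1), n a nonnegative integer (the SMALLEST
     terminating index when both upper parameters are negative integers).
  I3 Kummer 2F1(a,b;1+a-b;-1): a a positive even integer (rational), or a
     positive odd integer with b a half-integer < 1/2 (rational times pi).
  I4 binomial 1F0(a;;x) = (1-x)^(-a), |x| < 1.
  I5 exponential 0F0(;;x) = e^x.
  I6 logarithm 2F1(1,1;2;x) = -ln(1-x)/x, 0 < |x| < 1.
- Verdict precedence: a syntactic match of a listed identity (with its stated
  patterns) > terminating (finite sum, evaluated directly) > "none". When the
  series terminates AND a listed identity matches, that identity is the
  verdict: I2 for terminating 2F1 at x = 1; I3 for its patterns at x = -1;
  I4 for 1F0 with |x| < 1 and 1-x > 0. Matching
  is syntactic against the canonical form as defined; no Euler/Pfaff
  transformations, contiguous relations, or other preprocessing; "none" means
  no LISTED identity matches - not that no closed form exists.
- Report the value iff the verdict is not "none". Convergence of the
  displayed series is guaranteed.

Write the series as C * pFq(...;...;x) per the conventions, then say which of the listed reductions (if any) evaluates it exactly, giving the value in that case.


With C = \frac{4}{5}: the canonical form is 2F1(-\frac{3}{2}, -\frac{1}{2}; 4; 1). Verdict: this is the half-integer Gauss pattern (I1) (x = 1; upper {-\frac{3}{2}, -\frac{1}{2}} half-integers, c = 4 in the evaluable pattern). Hence: \frac{32768}{11025} / \pi.

The tell: t_0 being \frac{4}{5}, striking the common factor k^2 + 1 reduces the term (prefactor 4/5).
Consecutive-term ratio: r(k) = 1 * (k-\frac{3}{2}) (k-\frac{1}{2}) / [(k+4) (k+1)] - poly over poly, x = 1 from leading terms; C = \frac{4}{5} at k = 0.


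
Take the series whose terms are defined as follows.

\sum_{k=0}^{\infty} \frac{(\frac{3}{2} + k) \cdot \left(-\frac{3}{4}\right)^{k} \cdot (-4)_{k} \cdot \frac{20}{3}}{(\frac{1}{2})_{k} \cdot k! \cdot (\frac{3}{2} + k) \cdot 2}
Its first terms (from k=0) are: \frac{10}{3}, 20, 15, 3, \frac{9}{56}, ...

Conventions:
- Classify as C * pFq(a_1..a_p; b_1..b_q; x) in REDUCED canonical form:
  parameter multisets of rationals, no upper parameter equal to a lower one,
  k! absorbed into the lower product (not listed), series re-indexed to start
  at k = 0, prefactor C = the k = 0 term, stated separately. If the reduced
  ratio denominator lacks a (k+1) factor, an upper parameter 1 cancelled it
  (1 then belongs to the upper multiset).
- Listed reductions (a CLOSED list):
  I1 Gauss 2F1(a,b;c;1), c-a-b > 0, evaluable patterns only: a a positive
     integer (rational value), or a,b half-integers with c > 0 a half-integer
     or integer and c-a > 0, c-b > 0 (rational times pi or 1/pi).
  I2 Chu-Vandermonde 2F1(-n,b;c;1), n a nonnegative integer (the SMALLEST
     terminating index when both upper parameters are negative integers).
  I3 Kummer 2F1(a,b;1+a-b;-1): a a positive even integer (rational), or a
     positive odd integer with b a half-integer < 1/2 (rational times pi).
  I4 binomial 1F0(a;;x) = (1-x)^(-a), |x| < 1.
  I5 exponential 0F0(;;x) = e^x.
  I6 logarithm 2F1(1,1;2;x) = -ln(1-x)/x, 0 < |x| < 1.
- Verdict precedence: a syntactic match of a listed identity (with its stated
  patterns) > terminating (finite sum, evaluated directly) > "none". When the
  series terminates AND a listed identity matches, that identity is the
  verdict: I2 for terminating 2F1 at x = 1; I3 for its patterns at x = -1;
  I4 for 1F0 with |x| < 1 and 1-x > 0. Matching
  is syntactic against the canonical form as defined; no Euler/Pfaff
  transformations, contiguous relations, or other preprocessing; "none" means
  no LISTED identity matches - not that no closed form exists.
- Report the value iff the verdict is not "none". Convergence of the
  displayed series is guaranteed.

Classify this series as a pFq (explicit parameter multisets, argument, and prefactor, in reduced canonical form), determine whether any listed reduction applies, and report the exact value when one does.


With C = \frac{10}{3}: the canonical form is 1F1(-4; \frac{1}{2}; -\frac{3}{4}). Verdict: terminating - no listed pattern fits, but -4 in the upper list cuts the series at k = 4; direct evaluation. Value: \frac{6971}{168}.

Structural cue: x = -\frac{3}{4} and k + 3/2 divides numerator and denominator alike; prefactor 10/3 after cancelling.
Ratio: r(k) = -\frac{3}{4} * (k-4) / [(k+\frac{1}{2}) (k+1)] ; factor over Q: parameters, x = -\frac{3}{4}, and C = \frac{10}{3}.


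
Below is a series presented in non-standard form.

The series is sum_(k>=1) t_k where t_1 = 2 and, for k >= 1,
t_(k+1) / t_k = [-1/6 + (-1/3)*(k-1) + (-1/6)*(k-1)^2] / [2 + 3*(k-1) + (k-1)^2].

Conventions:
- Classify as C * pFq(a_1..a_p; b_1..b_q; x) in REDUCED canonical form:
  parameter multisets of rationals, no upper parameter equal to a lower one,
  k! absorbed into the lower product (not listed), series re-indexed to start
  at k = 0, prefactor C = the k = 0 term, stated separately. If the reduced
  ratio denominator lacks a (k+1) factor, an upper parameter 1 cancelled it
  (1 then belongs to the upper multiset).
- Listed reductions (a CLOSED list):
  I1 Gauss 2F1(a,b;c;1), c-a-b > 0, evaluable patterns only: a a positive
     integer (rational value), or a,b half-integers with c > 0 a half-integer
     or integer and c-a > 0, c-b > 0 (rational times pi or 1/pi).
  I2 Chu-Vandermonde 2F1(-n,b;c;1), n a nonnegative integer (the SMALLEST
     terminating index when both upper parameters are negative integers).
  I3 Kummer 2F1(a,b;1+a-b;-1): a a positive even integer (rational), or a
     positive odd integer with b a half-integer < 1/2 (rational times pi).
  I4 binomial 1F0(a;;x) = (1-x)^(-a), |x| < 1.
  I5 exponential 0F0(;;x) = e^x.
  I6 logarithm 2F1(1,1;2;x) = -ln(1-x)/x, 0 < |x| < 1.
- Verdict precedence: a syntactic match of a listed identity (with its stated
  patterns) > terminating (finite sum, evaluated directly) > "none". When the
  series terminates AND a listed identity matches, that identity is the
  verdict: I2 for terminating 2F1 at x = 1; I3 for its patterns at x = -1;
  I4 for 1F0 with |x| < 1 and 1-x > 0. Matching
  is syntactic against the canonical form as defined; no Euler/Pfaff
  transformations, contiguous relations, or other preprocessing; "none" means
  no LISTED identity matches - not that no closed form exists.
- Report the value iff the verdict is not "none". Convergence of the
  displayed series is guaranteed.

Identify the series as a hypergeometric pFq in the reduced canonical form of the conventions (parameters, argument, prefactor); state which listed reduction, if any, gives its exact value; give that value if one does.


This is 2 * 2F1(1, 1; 2; -1/6) in reduced canonical form. Verdict: the logarithmic series (I6) applies (the logarithm: parameters (1,1;2), x = -1/6). Hence: 12 * ln(7/6).

The tell: x = (-1/6) and roots of the ratio polynomials (prefactor 2) are the negated parameters.
Step ratio: r(k) = (-1/6) * (k+1) (k+1) / [(k+2) (k+1)] ; factor over Q: parameters, x = (-1/6), and C = 2.


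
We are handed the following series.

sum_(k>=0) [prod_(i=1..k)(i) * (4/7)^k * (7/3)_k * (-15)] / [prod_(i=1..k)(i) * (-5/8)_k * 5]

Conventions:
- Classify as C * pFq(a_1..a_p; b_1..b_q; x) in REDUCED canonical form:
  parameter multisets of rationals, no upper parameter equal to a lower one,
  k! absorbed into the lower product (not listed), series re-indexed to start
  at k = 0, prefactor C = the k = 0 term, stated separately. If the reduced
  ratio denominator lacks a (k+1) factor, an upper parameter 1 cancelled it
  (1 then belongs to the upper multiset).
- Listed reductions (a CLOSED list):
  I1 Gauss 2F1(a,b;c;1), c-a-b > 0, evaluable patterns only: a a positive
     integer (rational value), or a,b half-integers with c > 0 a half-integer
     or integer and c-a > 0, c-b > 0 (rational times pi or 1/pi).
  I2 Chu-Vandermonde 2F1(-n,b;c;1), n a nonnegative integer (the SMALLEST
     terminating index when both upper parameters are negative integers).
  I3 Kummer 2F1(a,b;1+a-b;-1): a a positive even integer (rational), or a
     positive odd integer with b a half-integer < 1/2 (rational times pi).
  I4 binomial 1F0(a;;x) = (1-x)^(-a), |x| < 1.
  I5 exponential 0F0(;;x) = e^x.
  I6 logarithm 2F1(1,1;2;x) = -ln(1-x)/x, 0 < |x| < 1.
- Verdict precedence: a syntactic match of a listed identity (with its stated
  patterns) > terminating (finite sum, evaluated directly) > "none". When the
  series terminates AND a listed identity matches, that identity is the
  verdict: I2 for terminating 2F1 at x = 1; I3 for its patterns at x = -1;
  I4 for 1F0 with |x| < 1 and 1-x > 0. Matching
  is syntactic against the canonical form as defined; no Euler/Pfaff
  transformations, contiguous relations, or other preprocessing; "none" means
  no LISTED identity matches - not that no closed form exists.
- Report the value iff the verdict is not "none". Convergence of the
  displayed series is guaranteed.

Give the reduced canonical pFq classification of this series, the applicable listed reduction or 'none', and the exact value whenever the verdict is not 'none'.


First insight: t_0 being -3, the product of the first k integers (C = -3) is k!.
Ratio: r(k) = (4/7) * (k+1) (k+7/3) / [(k-5/8) (k+1)] ; factor over Q: parameters, x = (4/7), and C = -3.

This is -3 * 2F1(1, 7/3; -5/8; 4/7) in reduced canonical form. Verdict: none - this 2F1 at x = 4/7 matches no listed pattern, and upper {1, 7/3} holds no stopper.


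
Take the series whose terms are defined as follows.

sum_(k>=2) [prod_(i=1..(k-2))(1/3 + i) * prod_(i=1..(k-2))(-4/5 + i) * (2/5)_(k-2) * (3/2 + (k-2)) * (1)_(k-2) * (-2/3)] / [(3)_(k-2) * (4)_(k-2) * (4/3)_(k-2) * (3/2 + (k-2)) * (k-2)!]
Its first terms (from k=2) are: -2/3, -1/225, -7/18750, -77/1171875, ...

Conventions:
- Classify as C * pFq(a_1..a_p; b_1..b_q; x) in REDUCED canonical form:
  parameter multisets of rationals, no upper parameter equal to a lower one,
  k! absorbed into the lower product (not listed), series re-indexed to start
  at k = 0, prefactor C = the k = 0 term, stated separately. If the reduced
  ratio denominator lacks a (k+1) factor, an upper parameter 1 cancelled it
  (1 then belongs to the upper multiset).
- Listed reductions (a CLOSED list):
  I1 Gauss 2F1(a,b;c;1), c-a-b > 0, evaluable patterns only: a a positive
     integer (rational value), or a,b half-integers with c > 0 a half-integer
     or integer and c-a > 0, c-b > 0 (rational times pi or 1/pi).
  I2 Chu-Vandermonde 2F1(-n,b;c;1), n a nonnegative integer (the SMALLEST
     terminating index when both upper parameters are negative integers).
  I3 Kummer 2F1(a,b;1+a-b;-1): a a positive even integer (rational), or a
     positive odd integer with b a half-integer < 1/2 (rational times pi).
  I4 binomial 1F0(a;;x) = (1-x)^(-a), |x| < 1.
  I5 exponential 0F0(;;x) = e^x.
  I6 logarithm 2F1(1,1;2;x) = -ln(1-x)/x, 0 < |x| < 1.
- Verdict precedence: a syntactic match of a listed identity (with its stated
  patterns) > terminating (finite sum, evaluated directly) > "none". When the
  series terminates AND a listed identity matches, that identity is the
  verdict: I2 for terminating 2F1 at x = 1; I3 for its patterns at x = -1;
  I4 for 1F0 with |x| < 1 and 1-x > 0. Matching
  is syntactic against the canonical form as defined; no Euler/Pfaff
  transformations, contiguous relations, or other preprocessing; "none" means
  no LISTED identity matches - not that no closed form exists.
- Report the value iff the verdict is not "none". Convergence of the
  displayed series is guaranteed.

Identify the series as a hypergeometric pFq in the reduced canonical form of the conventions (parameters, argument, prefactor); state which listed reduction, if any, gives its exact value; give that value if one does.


At argument 1: a 3F2 with upper {1/5, 2/5, 1}, lower {3, 4}, scaled by C = -2/3. Verdict: none. Every listed pattern misses the 3F2 form at 1, upper {1/5, 2/5, 1}.

Key step: x = 1 and k + 3/2 divides numerator and denominator alike; C = -2/3 after cancelling.
Ratio: r(k) = 1 * (k+1/5) (k+2/5) (k+1) / [(k+3) (k+4) (k+1)] - rational in k, leading ratio 1; with t_0 = -2/3, classification follows.


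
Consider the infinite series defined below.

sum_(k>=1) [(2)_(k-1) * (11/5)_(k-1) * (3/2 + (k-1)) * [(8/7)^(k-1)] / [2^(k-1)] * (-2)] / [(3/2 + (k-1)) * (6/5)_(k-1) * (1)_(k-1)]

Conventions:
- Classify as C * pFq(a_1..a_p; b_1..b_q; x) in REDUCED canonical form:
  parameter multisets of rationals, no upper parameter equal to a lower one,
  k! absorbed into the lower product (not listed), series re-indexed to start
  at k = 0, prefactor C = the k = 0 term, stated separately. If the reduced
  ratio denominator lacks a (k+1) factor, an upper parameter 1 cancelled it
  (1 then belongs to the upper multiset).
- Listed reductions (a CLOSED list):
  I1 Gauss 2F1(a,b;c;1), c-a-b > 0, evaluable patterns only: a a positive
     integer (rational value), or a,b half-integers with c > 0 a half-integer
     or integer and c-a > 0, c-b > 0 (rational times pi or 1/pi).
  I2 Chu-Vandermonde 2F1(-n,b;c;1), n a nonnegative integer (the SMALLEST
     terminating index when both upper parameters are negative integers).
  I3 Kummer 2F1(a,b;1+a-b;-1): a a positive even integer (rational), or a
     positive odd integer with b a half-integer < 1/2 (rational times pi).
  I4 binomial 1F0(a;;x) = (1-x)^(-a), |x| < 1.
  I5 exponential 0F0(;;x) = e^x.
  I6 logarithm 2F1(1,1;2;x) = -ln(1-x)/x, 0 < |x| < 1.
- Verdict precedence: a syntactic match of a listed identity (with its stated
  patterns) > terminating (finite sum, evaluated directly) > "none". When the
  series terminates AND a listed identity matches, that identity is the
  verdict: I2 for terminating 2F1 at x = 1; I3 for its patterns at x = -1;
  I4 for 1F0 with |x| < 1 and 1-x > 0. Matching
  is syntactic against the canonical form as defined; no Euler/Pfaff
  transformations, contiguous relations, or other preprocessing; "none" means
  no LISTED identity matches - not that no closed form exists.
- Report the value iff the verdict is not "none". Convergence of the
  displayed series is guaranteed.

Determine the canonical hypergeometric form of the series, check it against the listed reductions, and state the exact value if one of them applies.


At argument 4/7: a 2F1 with upper {2, 11/5}, lower {6/5}, scaled by C = -2. Verdict: none - this 2F1 at x = 4/7 matches no listed pattern, and upper {2, 11/5} holds no stopper.

The tell: t_0 being -2, striking the common factor k + 3/2 reduces the term (C = -2, x = 4/7).
Ratio: r(k) = (4/7) * (k+2) (k+11/5) / [(k+6/5) (k+1)] - rational in k, leading ratio (4/7); with t_0 = -2, classification follows.


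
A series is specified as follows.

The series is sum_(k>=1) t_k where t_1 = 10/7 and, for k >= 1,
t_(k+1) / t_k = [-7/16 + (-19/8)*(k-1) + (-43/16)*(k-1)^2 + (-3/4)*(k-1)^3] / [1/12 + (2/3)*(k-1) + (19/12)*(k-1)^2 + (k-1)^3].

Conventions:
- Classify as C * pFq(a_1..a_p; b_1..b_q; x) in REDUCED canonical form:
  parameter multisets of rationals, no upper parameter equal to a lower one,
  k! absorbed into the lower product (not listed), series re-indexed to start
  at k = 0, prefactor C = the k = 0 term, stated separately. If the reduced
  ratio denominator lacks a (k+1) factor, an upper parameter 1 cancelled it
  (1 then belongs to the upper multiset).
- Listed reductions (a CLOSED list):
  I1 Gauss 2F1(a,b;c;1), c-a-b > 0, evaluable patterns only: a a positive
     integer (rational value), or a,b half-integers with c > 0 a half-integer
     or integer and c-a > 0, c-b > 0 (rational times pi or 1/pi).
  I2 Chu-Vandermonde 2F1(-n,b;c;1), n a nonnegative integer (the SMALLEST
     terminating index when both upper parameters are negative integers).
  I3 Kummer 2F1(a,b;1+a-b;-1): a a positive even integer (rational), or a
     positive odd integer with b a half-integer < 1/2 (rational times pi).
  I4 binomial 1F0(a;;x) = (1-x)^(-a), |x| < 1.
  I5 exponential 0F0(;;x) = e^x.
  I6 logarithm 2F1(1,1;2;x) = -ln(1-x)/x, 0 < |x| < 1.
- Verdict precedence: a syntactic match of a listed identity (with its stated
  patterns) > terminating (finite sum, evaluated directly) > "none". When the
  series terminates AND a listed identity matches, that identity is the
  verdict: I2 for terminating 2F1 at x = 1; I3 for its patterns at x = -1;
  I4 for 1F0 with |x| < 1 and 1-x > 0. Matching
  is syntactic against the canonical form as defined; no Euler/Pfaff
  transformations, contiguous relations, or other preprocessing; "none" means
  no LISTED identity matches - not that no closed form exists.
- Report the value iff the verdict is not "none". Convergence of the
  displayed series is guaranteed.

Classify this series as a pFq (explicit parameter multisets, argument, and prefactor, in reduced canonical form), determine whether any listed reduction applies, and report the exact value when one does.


Classification (C = 10/7): 2F1 with upper {1, 7/3}, lower {1/3}, argument x = -3/4. Verdict: none here - no I1-I6 shape fits x = -3/4 with lower {1/3}.

Key step: with t_0 = 10/7, the parameter 1/4 appears in both the upper and lower lists and cancels.
Ratio: r(k) = (-3/4) * (k+1) (k+7/3) / [(k+1/3) (k+1)] - rational; roots negated = parameters, x = (-3/4), C = 10/7.


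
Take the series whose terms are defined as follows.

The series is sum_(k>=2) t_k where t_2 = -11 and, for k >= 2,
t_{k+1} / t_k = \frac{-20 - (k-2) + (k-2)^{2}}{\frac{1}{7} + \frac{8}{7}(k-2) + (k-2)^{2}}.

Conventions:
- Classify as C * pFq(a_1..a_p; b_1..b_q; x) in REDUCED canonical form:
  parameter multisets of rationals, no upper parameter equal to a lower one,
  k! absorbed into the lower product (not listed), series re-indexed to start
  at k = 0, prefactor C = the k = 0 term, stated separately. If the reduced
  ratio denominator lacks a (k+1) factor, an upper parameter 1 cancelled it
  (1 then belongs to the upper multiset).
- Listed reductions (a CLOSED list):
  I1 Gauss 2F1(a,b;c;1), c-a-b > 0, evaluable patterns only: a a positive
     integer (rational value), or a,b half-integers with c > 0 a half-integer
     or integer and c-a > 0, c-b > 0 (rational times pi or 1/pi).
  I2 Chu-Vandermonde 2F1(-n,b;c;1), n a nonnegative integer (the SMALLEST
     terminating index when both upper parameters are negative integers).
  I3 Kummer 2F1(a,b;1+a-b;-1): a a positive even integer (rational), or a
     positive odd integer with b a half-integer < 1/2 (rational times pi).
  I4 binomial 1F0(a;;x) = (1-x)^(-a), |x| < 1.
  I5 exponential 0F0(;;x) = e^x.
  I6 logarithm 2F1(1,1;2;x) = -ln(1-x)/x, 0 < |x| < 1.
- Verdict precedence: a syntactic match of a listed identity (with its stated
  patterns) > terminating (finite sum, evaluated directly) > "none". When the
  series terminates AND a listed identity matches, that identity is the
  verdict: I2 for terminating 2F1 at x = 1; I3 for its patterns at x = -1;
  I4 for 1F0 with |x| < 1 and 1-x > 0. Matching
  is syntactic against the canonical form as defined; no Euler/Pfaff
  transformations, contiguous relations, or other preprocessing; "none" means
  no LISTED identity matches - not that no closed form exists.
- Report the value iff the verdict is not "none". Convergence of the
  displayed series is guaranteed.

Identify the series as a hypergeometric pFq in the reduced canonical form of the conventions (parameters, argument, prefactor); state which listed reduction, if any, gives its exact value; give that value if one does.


The tell: t_0 being -11, roots of the ratio polynomials (C = -11, x = 1) are the negated parameters.
Adjacent-term ratio: r(k) = 1 * (k-5) (k+4) / [(k+\frac{1}{7}) (k+1)] - poly over poly, x = 1 from leading terms; C = -11 at k = 0.

Prefactor -11, argument 1: 2F1 with upper {-5, 4} over lower {\frac{1}{7}}. Verdict: Vandermonde's identity (I2) fires (terminating 2F1 at x = 1 with n = 5, b = 4, c = \frac{1}{7}). Exact value: -\frac{351}{58}.


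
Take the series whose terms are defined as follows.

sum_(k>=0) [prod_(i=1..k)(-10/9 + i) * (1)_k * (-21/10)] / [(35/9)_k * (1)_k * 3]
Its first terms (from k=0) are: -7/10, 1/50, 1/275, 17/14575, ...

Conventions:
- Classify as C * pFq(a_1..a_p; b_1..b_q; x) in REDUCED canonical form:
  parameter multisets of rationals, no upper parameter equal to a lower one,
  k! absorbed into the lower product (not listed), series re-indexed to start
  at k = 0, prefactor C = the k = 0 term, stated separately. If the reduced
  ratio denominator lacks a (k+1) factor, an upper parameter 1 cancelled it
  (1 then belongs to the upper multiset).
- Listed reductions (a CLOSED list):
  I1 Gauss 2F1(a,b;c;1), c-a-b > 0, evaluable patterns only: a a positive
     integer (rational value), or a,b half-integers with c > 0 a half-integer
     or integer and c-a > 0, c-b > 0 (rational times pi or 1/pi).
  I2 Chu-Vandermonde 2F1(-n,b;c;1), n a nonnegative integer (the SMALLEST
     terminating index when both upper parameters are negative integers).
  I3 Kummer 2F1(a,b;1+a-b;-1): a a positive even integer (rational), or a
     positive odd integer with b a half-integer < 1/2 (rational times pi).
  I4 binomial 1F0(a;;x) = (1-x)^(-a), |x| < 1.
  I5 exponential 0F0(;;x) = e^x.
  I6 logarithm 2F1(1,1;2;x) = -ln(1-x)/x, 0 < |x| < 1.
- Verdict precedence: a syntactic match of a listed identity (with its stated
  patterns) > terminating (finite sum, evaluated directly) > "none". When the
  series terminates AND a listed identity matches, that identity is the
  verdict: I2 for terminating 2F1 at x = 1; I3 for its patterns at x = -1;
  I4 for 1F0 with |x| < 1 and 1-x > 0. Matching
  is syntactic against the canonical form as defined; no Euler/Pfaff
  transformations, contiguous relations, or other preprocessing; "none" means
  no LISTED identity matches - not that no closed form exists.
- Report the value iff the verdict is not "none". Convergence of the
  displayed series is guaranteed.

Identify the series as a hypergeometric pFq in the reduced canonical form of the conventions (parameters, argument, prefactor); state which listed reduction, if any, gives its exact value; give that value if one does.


Structural cue: t_0 = -7/10 here, and the running product (C = -7/10, x = 1) telescopes to a rising factorial.
Ratio: r(k) = 1 * (k-1/9) (k+1) / [(k+35/9) (k+1)] - rational in k, leading ratio 1; with t_0 = -7/10, classification follows.

With C = -7/10: the canonical form is 2F1(-1/9, 1; 35/9; 1). Verdict (x = 1): Gauss (I1, integer-parameter pattern) applies (x = 1: the Gamma ratio telescopes since c-a-b = 3 > 0 and a = 1 in Z>0). Hence: -91/135.


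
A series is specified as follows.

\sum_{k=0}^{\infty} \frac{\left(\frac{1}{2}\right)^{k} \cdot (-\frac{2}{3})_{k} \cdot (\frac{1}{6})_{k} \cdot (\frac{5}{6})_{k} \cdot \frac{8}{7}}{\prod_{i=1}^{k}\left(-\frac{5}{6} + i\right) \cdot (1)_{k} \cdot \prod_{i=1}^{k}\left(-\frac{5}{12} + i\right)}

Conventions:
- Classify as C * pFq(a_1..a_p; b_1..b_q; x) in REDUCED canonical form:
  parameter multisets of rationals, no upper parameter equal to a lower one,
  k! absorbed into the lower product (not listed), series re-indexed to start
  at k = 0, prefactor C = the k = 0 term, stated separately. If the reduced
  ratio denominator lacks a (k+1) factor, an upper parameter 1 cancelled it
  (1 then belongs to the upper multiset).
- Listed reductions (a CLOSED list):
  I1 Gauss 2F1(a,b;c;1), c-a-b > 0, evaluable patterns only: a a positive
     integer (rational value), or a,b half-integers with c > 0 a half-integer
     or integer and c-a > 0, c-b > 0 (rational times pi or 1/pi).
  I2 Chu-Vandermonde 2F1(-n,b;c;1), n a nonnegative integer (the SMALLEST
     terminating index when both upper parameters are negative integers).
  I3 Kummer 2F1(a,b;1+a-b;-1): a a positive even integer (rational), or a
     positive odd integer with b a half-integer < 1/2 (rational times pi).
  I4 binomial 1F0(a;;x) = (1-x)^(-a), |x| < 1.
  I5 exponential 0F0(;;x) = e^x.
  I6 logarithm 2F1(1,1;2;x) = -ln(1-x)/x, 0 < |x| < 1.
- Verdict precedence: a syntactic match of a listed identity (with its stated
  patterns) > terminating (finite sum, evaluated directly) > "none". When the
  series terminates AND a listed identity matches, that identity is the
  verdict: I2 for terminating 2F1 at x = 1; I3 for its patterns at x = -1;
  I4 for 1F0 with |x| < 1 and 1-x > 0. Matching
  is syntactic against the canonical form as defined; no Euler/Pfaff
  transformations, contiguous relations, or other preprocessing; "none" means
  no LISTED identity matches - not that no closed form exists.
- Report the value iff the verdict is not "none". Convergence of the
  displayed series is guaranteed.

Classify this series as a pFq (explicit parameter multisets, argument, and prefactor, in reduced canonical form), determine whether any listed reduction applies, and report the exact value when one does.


Canonical form: C = \frac{8}{7} times 2F1 with upper {-\frac{2}{3}, \frac{5}{6}}, lower {\frac{7}{12}}, x = \frac{1}{2}. Verdict: none. A 2F1 with upper {-\frac{2}{3}, \frac{5}{6}} fits none of I1-I6 at x = \frac{1}{2}; the sum runs forever.

Key step: x = \frac{1}{2} and the lower running product (C = 8/7, x = 1/2) is a rising factorial.
Term ratio: r(k) = \frac{1}{2} * (k-\frac{2}{3}) (k+\frac{5}{6}) / [(k+\frac{7}{12}) (k+1)] - rational; roots negated = parameters, x = \frac{1}{2}, C = \frac{8}{7}.


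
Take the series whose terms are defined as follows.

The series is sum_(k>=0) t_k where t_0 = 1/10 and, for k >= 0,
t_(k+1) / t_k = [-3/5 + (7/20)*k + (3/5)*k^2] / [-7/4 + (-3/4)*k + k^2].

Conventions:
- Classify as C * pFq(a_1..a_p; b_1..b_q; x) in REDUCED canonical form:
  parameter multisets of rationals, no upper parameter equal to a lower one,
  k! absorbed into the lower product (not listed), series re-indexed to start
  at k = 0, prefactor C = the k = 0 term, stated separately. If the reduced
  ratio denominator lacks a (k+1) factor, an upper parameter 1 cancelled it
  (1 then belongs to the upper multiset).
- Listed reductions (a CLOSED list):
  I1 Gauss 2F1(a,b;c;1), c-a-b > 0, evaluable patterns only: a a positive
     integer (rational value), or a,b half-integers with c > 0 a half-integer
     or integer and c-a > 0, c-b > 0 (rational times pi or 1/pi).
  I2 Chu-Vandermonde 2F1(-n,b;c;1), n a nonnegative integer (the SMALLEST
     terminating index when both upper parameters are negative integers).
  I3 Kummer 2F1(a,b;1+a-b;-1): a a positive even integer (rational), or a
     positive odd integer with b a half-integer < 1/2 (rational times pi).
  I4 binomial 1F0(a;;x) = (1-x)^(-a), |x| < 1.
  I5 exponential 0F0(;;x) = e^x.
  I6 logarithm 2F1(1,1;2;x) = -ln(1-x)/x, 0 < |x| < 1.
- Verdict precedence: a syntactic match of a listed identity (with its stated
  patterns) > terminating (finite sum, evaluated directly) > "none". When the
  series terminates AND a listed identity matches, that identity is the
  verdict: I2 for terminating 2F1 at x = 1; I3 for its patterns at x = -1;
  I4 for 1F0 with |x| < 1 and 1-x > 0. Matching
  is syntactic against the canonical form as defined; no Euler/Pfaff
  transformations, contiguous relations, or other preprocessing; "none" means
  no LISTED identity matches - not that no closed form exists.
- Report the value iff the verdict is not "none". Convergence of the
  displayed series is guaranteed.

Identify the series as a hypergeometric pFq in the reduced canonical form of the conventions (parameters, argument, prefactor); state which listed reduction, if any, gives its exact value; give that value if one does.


Canonical form: C = 1/10 times 2F1 with upper {-3/4, 4/3}, lower {-7/4}, x = 3/5. Verdict: none. A 2F1 with upper {-3/4, 4/3} fits none of I1-I6 at x = 3/5; the sum runs forever.

Key observation: t_0 being 1/10, the expanded ratio factors over Q; C = 1/10, roots give parameters.
Adjacent-term ratio: r(k) = (3/5) * (k-3/4) (k+4/3) / [(k-7/4) (k+1)] - poly over poly, x = (3/5) from leading terms; C = 1/10 at k = 0.


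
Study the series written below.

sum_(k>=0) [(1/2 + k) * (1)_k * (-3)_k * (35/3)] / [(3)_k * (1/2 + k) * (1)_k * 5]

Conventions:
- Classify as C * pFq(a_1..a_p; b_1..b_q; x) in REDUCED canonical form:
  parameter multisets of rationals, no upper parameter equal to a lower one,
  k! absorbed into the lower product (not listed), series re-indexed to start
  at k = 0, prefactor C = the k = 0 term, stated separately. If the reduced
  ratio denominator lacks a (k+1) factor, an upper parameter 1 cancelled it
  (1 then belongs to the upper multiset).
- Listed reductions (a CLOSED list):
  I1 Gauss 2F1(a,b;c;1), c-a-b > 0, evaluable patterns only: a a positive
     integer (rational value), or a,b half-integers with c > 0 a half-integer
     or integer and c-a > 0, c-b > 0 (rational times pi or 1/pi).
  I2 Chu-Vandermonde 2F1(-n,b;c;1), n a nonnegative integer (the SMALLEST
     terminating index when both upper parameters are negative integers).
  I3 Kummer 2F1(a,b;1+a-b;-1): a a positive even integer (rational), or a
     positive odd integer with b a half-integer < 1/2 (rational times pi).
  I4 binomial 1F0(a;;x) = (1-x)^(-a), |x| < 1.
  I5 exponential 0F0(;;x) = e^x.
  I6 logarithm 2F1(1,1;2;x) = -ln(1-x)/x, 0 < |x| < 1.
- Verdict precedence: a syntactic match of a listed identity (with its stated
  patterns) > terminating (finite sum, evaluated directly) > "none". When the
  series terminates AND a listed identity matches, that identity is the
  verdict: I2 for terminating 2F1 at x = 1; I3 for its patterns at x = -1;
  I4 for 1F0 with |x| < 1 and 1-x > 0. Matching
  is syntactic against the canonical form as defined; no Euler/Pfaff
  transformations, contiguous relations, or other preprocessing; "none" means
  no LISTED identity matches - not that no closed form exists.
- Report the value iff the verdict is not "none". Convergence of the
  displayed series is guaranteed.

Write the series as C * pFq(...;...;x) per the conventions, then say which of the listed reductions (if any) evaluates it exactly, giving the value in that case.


First insight: x = 1 and (1)_k (C = 7/3) is k! itself.
Consecutive-term ratio: r(k) = 1 * (k-3) (k+1) / [(k+3) (k+1)] - rational in k, leading ratio 1; with t_0 = 7/3, classification follows.

This is 7/3 * 2F1(-3, 1; 3; 1) in reduced canonical form. Verdict: Chu-Vandermonde (I2) fires (terminating 2F1 at x = 1 with n = 3, b = 1, c = 3). Value: 14/15.
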